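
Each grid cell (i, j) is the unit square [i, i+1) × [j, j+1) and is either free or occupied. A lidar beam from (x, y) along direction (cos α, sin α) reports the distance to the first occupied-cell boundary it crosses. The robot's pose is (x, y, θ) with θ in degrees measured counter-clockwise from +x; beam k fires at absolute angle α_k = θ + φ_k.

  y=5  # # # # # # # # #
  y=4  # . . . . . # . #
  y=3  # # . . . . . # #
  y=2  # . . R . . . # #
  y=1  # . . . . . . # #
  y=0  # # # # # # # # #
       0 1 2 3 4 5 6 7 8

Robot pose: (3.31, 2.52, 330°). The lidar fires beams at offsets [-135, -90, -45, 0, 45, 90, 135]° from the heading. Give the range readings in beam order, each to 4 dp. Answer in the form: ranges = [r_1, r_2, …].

ranges = [2.3915, 1.7551, 1.5736, 3.0400, 3.8202, 2.8637, 2.5675]

beam 1: φ=-135°, α=195°
  direction (-0.9659, -0.2588); cell (3,2); t to first gridline: x 0.3209, y 2.0091 (then +1.0353 / +3.8637)
    (2,2) via x @ 0.3209
    (1,2) via x @ 1.3562
    (1,1) via y @ 2.0091
    (0,1) via x @ 2.3915  # hit
  → r_1 = 2.3915
beam 2: φ=-90°, α=240°
  direction (-0.5000, -0.8660); cell (3,2); t to first gridline: x 0.6200, y 0.6004 (then +2.0000 / +1.1547)
    (3,1) via y @ 0.6004
    (2,1) via x @ 0.6200
    (2,0) via y @ 1.7551  # hit
  → r_2 = 1.7551
beam 3: φ=-45°, α=285°
  direction (0.2588, -0.9659); cell (3,2); t to first gridline: x 2.6660, y 0.5383 (then +3.8637 / +1.0353)
    (3,1) via y @ 0.5383
    (3,0) via y @ 1.5736  # hit
  → r_3 = 1.5736
beam 4: φ=0°, α=330°
  direction (0.8660, -0.5000); cell (3,2); t to first gridline: x 0.7967, y 1.0400 (then +1.1547 / +2.0000)
    (4,2) via x @ 0.7967
    (4,1) via y @ 1.0400
    (5,1) via x @ 1.9514
    (5,0) via y @ 3.0400  # hit
  → r_4 = 3.0400
beam 5: φ=45°, α=15°
  direction (0.9659, 0.2588); cell (3,2); t to first gridline: x 0.7143, y 1.8546 (then +1.0353 / +3.8637)
    (4,2) via x @ 0.7143
    (5,2) via x @ 1.7496
    (5,3) via y @ 1.8546
    (6,3) via x @ 2.7849
    (7,3) via x @ 3.8202  # hit
  → r_5 = 3.8202
beam 6: φ=90°, α=60°
  direction (0.5000, 0.8660); cell (3,2); t to first gridline: x 1.3800, y 0.5543 (then +2.0000 / +1.1547)
    (3,3) via y @ 0.5543
    (4,3) via x @ 1.3800
    (4,4) via y @ 1.7090
    (4,5) via y @ 2.8637  # hit
  → r_6 = 2.8637
beam 7: φ=135°, α=105°
  direction (-0.2588, 0.9659); cell (3,2); t to first gridline: x 1.1977, y 0.4969 (then +3.8637 / +1.0353)
    (3,3) via y @ 0.4969
    (2,3) via x @ 1.1977
    (2,4) via y @ 1.5322
    (2,5) via y @ 2.5675  # hit
  → r_7 = 2.5675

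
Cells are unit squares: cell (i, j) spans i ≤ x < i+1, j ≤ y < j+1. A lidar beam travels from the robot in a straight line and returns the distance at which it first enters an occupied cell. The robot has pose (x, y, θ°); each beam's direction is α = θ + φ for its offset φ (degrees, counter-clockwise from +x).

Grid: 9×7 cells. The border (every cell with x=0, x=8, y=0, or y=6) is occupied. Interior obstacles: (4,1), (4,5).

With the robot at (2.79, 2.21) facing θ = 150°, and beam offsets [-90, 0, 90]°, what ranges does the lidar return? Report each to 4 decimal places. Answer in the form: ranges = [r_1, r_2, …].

beam 1: φ=-90°, α=60°
  dir = (cos 60°, sin 60°) = (0.5000, 0.8660); from cell (2,2)
  next x-line at t=0.4200, next y-line at t=0.9122; Δt_x=2.0000, Δt_y=1.1547
    x: enter (3,2) at t=0.4200
    y: enter (3,3) at t=0.9122
    y: enter (3,4) at t=2.0669
    x: enter (4,4) at t=2.4200
    y: enter (4,5) at t=3.2216 ← occupied
  → r_1 = 3.2216
beam 2: φ=0°, α=150°
  dir = (cos 150°, sin 150°) = (-0.8660, 0.5000); from cell (2,2)
  next x-line at t=0.9122, next y-line at t=1.5800; Δt_x=1.1547, Δt_y=2.0000
    x: enter (1,2) at t=0.9122
    y: enter (1,3) at t=1.5800
    x: enter (0,3) at t=2.0669 ← occupied
  → r_2 = 2.0669
beam 3: φ=90°, α=240°
  dir = (cos 240°, sin 240°) = (-0.5000, -0.8660); from cell (2,2)
  next x-line at t=1.5800, next y-line at t=0.2425; Δt_x=2.0000, Δt_y=1.1547
    y: enter (2,1) at t=0.2425
    y: enter (2,0) at t=1.3972 ← occupied
  → r_3 = 1.3972

ranges = [3.2216, 2.0669, 1.3972]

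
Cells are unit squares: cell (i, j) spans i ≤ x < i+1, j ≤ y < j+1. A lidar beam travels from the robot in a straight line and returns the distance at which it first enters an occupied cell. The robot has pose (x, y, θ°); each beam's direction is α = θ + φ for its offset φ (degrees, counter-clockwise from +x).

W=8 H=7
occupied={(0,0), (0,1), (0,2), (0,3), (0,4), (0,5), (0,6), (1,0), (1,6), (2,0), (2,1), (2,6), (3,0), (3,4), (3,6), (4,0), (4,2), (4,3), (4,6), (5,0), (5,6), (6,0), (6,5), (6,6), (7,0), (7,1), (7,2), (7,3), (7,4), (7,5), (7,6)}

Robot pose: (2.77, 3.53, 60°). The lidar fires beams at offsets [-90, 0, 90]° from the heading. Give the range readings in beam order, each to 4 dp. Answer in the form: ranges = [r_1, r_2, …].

ranges = [1.4203, 0.5427, 2.0438]

beam 1: φ=-90°, α=330°
  direction (0.8660, -0.5000); cell (2,3); t to first gridline: x 0.2656, y 1.0600 (then +1.1547 / +2.0000)
    (3,3) via x @ 0.2656
    (3,2) via y @ 1.0600
    (4,2) via x @ 1.4203  # hit
  → r_1 = 1.4203
beam 2: φ=0°, α=60°
  direction (0.5000, 0.8660); cell (2,3); t to first gridline: x 0.4600, y 0.5427 (then +2.0000 / +1.1547)
    (3,3) via x @ 0.4600
    (3,4) via y @ 0.5427  # hit
  → r_2 = 0.5427
beam 3: φ=90°, α=150°
  direction (-0.8660, 0.5000); cell (2,3); t to first gridline: x 0.8891, y 0.9400 (then +1.1547 / +2.0000)
    (1,3) via x @ 0.8891
    (1,4) via y @ 0.9400
    (0,4) via x @ 2.0438  # hit
  → r_3 = 2.0438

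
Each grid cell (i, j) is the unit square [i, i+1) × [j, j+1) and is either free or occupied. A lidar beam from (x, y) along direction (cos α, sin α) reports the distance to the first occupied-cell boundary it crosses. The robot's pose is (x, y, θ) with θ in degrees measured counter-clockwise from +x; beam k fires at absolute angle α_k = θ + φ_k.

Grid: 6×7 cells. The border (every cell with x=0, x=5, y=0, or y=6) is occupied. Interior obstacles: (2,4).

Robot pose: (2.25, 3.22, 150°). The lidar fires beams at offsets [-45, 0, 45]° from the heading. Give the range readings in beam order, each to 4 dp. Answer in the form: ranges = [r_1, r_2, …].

ranges = [0.8075, 1.4434, 1.2941]

beam 1: φ=-45°, α=105°
  dir = (cos 105°, sin 105°) = (-0.2588, 0.9659); from cell (2,3)
  next x-line at t=0.9659, next y-line at t=0.8075; Δt_x=3.8637, Δt_y=1.0353
    y: enter (2,4) at t=0.8075 ← occupied
  → r_1 = 0.8075
beam 2: φ=0°, α=150°
  dir = (cos 150°, sin 150°) = (-0.8660, 0.5000); from cell (2,3)
  next x-line at t=0.2887, next y-line at t=1.5600; Δt_x=1.1547, Δt_y=2.0000
    x: enter (1,3) at t=0.2887
    x: enter (0,3) at t=1.4434 ← occupied
  → r_2 = 1.4434
beam 3: φ=45°, α=195°
  dir = (cos 195°, sin 195°) = (-0.9659, -0.2588); from cell (2,3)
  next x-line at t=0.2588, next y-line at t=0.8500; Δt_x=1.0353, Δt_y=3.8637
    x: enter (1,3) at t=0.2588
    y: enter (1,2) at t=0.8500
    x: enter (0,2) at t=1.2941 ← occupied
  → r_3 = 1.2941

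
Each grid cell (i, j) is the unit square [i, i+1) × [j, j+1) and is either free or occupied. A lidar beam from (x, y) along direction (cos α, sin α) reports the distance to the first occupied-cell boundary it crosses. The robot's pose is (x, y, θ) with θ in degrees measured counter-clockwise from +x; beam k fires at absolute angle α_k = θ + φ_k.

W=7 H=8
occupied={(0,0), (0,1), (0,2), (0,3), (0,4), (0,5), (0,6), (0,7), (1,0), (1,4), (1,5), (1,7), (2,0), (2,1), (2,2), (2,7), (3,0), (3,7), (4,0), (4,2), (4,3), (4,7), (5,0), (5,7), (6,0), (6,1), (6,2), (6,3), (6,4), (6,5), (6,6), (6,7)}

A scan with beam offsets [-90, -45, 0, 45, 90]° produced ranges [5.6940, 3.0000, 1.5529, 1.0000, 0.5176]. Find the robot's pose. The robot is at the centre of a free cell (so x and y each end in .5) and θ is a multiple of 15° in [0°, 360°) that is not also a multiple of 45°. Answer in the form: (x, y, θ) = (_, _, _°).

(x, y, θ) = (4.5, 6.5, 345°)

The pose lattice has 24·16 = 384 candidates. Test each by forward raycasting.
  (2.5, 6.5, 15°): beam 2 = 4.0415 ≠ 3.0000 ✗
  (4.5, 4.5, 195°): beam 1 = 2.5882 ≠ 5.6940 ✗
  (3.5, 5.5, 30°): beam 1 = 1.7321 ≠ 5.6940 ✗
  (4.5, 5.5, 285°): beam 1 = 2.5882 ≠ 5.6940 ✗
  (5.5, 1.5, 15°): beam 1 = 0.5176 ≠ 5.6940 ✗
  …
  (4.5, 6.5, 345°): r_1=5.6940, r_2=3.0000, r_3=1.5529, r_4=1.0000, r_5=0.5176 — all match ✓
Unique over the lattice → pose = (4.5, 6.5, 345°).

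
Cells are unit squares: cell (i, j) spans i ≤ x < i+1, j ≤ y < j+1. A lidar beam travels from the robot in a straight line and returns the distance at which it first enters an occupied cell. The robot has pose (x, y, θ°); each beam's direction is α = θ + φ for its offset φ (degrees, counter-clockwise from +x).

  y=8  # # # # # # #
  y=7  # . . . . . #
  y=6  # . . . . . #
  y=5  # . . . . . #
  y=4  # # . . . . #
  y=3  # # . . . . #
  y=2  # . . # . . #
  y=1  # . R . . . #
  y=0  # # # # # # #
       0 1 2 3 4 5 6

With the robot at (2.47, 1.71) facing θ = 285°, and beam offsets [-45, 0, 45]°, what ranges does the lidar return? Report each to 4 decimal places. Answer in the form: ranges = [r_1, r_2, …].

beam 1: φ=-45°, α=240°
  d=(-0.5000,-0.8660)  start (2,1)  tX=0.9400 tY=0.8198  stride 1/|dx|=2.0000 1/|dy|=1.1547
    cross y-line → (2,0), t=0.8198 (wall)
  → r_1 = 0.8198
beam 2: φ=0°, α=285°
  d=(0.2588,-0.9659)  start (2,1)  tX=2.0478 tY=0.7350  stride 1/|dx|=3.8637 1/|dy|=1.0353
    cross y-line → (2,0), t=0.7350 (wall)
  → r_2 = 0.7350
beam 3: φ=45°, α=330°
  d=(0.8660,-0.5000)  start (2,1)  tX=0.6120 tY=1.4200  stride 1/|dx|=1.1547 1/|dy|=2.0000
    cross x-line → (3,1), t=0.6120
    cross y-line → (3,0), t=1.4200 (wall)
  → r_3 = 1.4200

ranges = [0.8198, 0.7350, 1.4200]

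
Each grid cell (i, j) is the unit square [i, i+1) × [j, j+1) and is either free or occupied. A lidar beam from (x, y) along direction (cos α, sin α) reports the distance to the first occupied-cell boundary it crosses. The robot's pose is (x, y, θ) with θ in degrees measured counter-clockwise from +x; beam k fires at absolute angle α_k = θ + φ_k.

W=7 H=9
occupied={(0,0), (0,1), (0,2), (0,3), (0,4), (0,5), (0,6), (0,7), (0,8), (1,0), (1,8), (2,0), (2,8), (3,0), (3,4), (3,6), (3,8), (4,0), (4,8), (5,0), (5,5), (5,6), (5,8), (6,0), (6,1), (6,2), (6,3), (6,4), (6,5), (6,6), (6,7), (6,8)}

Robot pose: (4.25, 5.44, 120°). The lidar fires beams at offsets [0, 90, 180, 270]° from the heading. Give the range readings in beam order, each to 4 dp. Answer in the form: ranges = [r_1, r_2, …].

ranges = [0.6466, 0.8800, 3.5000, 0.8660]

beam 1: φ=0°, α=120°
  d=(-0.5000,0.8660)  start (4,5)  tX=0.5000 tY=0.6466  stride 1/|dx|=2.0000 1/|dy|=1.1547
    cross x-line → (3,5), t=0.5000
    cross y-line → (3,6), t=0.6466 (wall)
  → r_1 = 0.6466
beam 2: φ=90°, α=210°
  d=(-0.8660,-0.5000)  start (4,5)  tX=0.2887 tY=0.8800  stride 1/|dx|=1.1547 1/|dy|=2.0000
    cross x-line → (3,5), t=0.2887
    cross y-line → (3,4), t=0.8800 (wall)
  → r_2 = 0.8800
beam 3: φ=180°, α=300°
  d=(0.5000,-0.8660)  start (4,5)  tX=1.5000 tY=0.5081  stride 1/|dx|=2.0000 1/|dy|=1.1547
    cross y-line → (4,4), t=0.5081
    cross x-line → (5,4), t=1.5000
    cross y-line → (5,3), t=1.6628
    cross y-line → (5,2), t=2.8175
    cross x-line → (6,2), t=3.5000 (wall)
  → r_3 = 3.5000
beam 4: φ=270°, α=30°
  d=(0.8660,0.5000)  start (4,5)  tX=0.8660 tY=1.1200  stride 1/|dx|=1.1547 1/|dy|=2.0000
    cross x-line → (5,5), t=0.8660 (wall)
  → r_4 = 0.8660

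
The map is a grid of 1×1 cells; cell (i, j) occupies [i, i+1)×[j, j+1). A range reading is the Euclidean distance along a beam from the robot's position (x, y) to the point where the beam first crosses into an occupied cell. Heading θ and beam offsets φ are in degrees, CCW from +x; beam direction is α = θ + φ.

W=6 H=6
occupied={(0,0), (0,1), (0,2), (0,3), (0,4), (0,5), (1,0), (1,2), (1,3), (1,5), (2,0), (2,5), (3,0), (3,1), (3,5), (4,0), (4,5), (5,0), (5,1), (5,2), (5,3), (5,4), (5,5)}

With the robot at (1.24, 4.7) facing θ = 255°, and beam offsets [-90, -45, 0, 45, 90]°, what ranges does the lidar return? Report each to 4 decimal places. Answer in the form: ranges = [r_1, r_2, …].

ranges = [0.2485, 0.2771, 0.7247, 0.8083, 3.8926]

beam 1: φ=-90°, α=165°
  direction (-0.9659, 0.2588); cell (1,4); t to first gridline: x 0.2485, y 1.1591 (then +1.0353 / +3.8637)
    (0,4) via x @ 0.2485  # hit
  → r_1 = 0.2485
beam 2: φ=-45°, α=210°
  direction (-0.8660, -0.5000); cell (1,4); t to first gridline: x 0.2771, y 1.4000 (then +1.1547 / +2.0000)
    (0,4) via x @ 0.2771  # hit
  → r_2 = 0.2771
beam 3: φ=0°, α=255°
  direction (-0.2588, -0.9659); cell (1,4); t to first gridline: x 0.9273, y 0.7247 (then +3.8637 / +1.0353)
    (1,3) via y @ 0.7247  # hit
  → r_3 = 0.7247
beam 4: φ=45°, α=300°
  direction (0.5000, -0.8660); cell (1,4); t to first gridline: x 1.5200, y 0.8083 (then +2.0000 / +1.1547)
    (1,3) via y @ 0.8083  # hit
  → r_4 = 0.8083
beam 5: φ=90°, α=345°
  direction (0.9659, -0.2588); cell (1,4); t to first gridline: x 0.7868, y 2.7046 (then +1.0353 / +3.8637)
    (2,4) via x @ 0.7868
    (3,4) via x @ 1.8221
    (3,3) via y @ 2.7046
    (4,3) via x @ 2.8574
    (5,3) via x @ 3.8926  # hit
  → r_5 = 3.8926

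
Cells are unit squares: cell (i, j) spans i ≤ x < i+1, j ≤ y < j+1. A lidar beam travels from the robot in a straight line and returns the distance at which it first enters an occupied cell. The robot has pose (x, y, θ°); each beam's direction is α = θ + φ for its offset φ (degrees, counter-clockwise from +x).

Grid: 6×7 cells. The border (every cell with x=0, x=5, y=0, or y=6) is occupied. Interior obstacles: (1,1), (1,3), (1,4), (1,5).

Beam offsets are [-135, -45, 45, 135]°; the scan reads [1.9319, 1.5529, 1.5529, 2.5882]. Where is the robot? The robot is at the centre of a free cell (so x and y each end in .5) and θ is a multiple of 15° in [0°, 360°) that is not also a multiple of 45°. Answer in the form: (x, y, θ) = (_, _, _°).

Candidates: 16 free-cell centres × 16 headings = 256 poses. Raycast each; keep the one whose scan matches to 4 dp.
  (4.5, 2.5, 150°): beam 1 = 0.5176 ≠ 1.9319 ✗
  (3.5, 3.5, 30°): beam 1 = 2.5882 ≠ 1.9319 ✗
  (3.5, 3.5, 165°): beam 1 = 1.7321 ≠ 1.9319 ✗
  …
  (2.5, 2.5, 240°): r_1=1.9319, r_2=1.5529, r_3=1.5529, r_4=2.5882 — all match ✓
No second candidate reproduces the full scan.

(x, y, θ) = (2.5, 2.5, 240°)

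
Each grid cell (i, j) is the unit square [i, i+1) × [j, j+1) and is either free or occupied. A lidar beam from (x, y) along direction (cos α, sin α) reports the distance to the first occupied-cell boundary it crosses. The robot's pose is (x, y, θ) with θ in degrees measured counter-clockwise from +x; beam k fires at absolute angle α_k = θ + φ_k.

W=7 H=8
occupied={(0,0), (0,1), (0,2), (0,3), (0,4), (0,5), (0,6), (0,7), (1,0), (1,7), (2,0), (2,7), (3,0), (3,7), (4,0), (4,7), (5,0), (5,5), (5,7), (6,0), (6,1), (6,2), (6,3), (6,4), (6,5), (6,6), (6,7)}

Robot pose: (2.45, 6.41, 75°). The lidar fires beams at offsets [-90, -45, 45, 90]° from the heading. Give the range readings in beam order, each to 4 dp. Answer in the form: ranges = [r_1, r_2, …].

ranges = [2.6400, 1.1800, 0.6813, 1.5012]

beam 1: φ=-90°, α=345°
  dir = (cos 345°, sin 345°) = (0.9659, -0.2588); from cell (2,6)
  next x-line at t=0.5694, next y-line at t=1.5841; Δt_x=1.0353, Δt_y=3.8637
    x: enter (3,6) at t=0.5694
    y: enter (3,5) at t=1.5841
    x: enter (4,5) at t=1.6047
    x: enter (5,5) at t=2.6400 ← occupied
  → r_1 = 2.6400
beam 2: φ=-45°, α=30°
  dir = (cos 30°, sin 30°) = (0.8660, 0.5000); from cell (2,6)
  next x-line at t=0.6351, next y-line at t=1.1800; Δt_x=1.1547, Δt_y=2.0000
    x: enter (3,6) at t=0.6351
    y: enter (3,7) at t=1.1800 ← occupied
  → r_2 = 1.1800
beam 3: φ=45°, α=120°
  dir = (cos 120°, sin 120°) = (-0.5000, 0.8660); from cell (2,6)
  next x-line at t=0.9000, next y-line at t=0.6813; Δt_x=2.0000, Δt_y=1.1547
    y: enter (2,7) at t=0.6813 ← occupied
  → r_3 = 0.6813
beam 4: φ=90°, α=165°
  dir = (cos 165°, sin 165°) = (-0.9659, 0.2588); from cell (2,6)
  next x-line at t=0.4659, next y-line at t=2.2796; Δt_x=1.0353, Δt_y=3.8637
    x: enter (1,6) at t=0.4659
    x: enter (0,6) at t=1.5012 ← occupied
  → r_4 = 1.5012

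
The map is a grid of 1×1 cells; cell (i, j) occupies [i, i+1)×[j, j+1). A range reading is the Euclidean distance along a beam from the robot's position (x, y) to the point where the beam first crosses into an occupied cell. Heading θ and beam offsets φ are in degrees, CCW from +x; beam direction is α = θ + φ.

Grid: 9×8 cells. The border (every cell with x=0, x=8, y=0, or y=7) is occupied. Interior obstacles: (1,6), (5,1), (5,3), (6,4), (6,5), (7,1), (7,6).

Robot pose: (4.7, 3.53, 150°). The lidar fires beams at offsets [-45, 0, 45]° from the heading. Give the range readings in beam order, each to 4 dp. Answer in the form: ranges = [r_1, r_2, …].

ranges = [3.5924, 4.2724, 3.8305]

beam 1: φ=-45°, α=105°
  direction (-0.2588, 0.9659); cell (4,3); t to first gridline: x 2.7046, y 0.4866 (then +3.8637 / +1.0353)
    (4,4) via y @ 0.4866
    (4,5) via y @ 1.5219
    (4,6) via y @ 2.5571
    (3,6) via x @ 2.7046
    (3,7) via y @ 3.5924  # hit
  → r_1 = 3.5924
beam 2: φ=0°, α=150°
  direction (-0.8660, 0.5000); cell (4,3); t to first gridline: x 0.8083, y 0.9400 (then +1.1547 / +2.0000)
    (3,3) via x @ 0.8083
    (3,4) via y @ 0.9400
    (2,4) via x @ 1.9630
    (2,5) via y @ 2.9400
    (1,5) via x @ 3.1177
    (0,5) via x @ 4.2724  # hit
  → r_2 = 4.2724
beam 3: φ=45°, α=195°
  direction (-0.9659, -0.2588); cell (4,3); t to first gridline: x 0.7247, y 2.0478 (then +1.0353 / +3.8637)
    (3,3) via x @ 0.7247
    (2,3) via x @ 1.7600
    (2,2) via y @ 2.0478
    (1,2) via x @ 2.7952
    (0,2) via x @ 3.8305  # hit
  → r_3 = 3.8305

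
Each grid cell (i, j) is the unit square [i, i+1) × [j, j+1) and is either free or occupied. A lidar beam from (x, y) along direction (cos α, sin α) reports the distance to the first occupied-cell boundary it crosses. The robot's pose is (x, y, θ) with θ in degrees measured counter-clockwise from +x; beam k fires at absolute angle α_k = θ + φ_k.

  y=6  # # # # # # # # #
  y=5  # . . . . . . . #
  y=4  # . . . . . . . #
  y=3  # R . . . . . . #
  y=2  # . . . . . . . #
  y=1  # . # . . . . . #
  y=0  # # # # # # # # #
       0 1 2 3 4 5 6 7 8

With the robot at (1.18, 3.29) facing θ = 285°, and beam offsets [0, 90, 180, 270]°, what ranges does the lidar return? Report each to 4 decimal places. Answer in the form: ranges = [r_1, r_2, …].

ranges = [2.3708, 7.0606, 0.6955, 0.1863]

beam 1: φ=0°, α=285°
  dir = (cos 285°, sin 285°) = (0.2588, -0.9659); from cell (1,3)
  next x-line at t=3.1682, next y-line at t=0.3002; Δt_x=3.8637, Δt_y=1.0353
    y: enter (1,2) at t=0.3002
    y: enter (1,1) at t=1.3355
    y: enter (1,0) at t=2.3708 ← occupied
  → r_1 = 2.3708
beam 2: φ=90°, α=15°
  dir = (cos 15°, sin 15°) = (0.9659, 0.2588); from cell (1,3)
  next x-line at t=0.8489, next y-line at t=2.7432; Δt_x=1.0353, Δt_y=3.8637
    x: enter (2,3) at t=0.8489
    x: enter (3,3) at t=1.8842
    y: enter (3,4) at t=2.7432
    x: enter (4,4) at t=2.9195
    x: enter (5,4) at t=3.9548
    x: enter (6,4) at t=4.9900
    x: enter (7,4) at t=6.0253
    y: enter (7,5) at t=6.6069
    x: enter (8,5) at t=7.0606 ← occupied
  → r_2 = 7.0606
beam 3: φ=180°, α=105°
  dir = (cos 105°, sin 105°) = (-0.2588, 0.9659); from cell (1,3)
  next x-line at t=0.6955, next y-line at t=0.7350; Δt_x=3.8637, Δt_y=1.0353
    x: enter (0,3) at t=0.6955 ← occupied
  → r_3 = 0.6955
beam 4: φ=270°, α=195°
  dir = (cos 195°, sin 195°) = (-0.9659, -0.2588); from cell (1,3)
  next x-line at t=0.1863, next y-line at t=1.1205; Δt_x=1.0353, Δt_y=3.8637
    x: enter (0,3) at t=0.1863 ← occupied
  → r_4 = 0.1863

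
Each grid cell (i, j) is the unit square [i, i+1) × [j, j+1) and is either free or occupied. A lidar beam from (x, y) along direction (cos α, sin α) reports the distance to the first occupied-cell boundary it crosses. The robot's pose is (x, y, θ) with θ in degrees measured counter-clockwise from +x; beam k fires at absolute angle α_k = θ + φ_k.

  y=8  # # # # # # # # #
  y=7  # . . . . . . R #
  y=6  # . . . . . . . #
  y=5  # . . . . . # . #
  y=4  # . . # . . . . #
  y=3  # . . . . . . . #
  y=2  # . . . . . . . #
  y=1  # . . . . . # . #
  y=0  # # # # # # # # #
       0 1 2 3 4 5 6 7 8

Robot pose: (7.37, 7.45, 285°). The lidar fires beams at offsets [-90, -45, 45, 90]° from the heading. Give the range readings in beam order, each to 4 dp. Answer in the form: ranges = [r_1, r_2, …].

beam 1: φ=-90°, α=195°
  d=(-0.9659,-0.2588)  start (7,7)  tX=0.3831 tY=1.7387  stride 1/|dx|=1.0353 1/|dy|=3.8637
    cross x-line → (6,7), t=0.3831
    cross x-line → (5,7), t=1.4183
    cross y-line → (5,6), t=1.7387
    cross x-line → (4,6), t=2.4536
    cross x-line → (3,6), t=3.4889
    cross x-line → (2,6), t=4.5242
    cross x-line → (1,6), t=5.5594
    cross y-line → (1,5), t=5.6024
    cross x-line → (0,5), t=6.5947 (wall)
  → r_1 = 6.5947
beam 2: φ=-45°, α=240°
  d=(-0.5000,-0.8660)  start (7,7)  tX=0.7400 tY=0.5196  stride 1/|dx|=2.0000 1/|dy|=1.1547
    cross y-line → (7,6), t=0.5196
    cross x-line → (6,6), t=0.7400
    cross y-line → (6,5), t=1.6743 (wall)
  → r_2 = 1.6743
beam 3: φ=45°, α=330°
  d=(0.8660,-0.5000)  start (7,7)  tX=0.7275 tY=0.9000  stride 1/|dx|=1.1547 1/|dy|=2.0000
    cross x-line → (8,7), t=0.7275 (wall)
  → r_3 = 0.7275
beam 4: φ=90°, α=15°
  d=(0.9659,0.2588)  start (7,7)  tX=0.6522 tY=2.1250  stride 1/|dx|=1.0353 1/|dy|=3.8637
    cross x-line → (8,7), t=0.6522 (wall)
  → r_4 = 0.6522

ranges = [6.5947, 1.6743, 0.7275, 0.6522]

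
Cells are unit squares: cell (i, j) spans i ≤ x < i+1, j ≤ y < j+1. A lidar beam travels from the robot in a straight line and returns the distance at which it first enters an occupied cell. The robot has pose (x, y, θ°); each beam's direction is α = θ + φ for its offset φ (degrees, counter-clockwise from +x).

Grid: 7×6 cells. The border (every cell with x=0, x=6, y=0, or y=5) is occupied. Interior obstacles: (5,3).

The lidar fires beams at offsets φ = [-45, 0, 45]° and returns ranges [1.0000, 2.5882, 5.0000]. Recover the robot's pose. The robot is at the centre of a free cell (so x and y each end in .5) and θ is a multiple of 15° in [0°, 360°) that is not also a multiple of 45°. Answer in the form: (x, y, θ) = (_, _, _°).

The pose lattice has 19·16 = 304 candidates. Test each by forward raycasting.
  (3.5, 1.5, 15°): beam 3 = 4.0415 ≠ 5.0000 ✗
  (2.5, 1.5, 150°): beam 1 = 3.6235 ≠ 1.0000 ✗
  (3.5, 4.5, 210°): beam 1 = 1.9319 ≠ 1.0000 ✗
  (3.5, 4.5, 60°): beam 1 = 1.9319 ≠ 1.0000 ✗
  …
  (1.5, 3.5, 285°): r_1=1.0000, r_2=2.5882, r_3=5.0000 — all match ✓
Only this pose fits every beam.

(x, y, θ) = (1.5, 3.5, 285°)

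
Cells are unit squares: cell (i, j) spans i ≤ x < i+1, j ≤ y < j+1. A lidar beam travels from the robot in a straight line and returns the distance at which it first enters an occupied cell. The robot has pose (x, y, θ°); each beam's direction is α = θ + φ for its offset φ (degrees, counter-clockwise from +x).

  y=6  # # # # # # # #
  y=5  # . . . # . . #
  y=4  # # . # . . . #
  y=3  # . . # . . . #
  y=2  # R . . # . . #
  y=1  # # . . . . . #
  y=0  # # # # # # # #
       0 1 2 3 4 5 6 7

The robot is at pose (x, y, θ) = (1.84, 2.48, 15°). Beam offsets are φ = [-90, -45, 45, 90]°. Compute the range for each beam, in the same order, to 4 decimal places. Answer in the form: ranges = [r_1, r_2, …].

beam 1: φ=-90°, α=285°
  direction (0.2588, -0.9659); cell (1,2); t to first gridline: x 0.6182, y 0.4969 (then +3.8637 / +1.0353)
    (1,1) via y @ 0.4969  # hit
  → r_1 = 0.4969
beam 2: φ=-45°, α=330°
  direction (0.8660, -0.5000); cell (1,2); t to first gridline: x 0.1848, y 0.9600 (then +1.1547 / +2.0000)
    (2,2) via x @ 0.1848
    (2,1) via y @ 0.9600
    (3,1) via x @ 1.3395
    (4,1) via x @ 2.4942
    (4,0) via y @ 2.9600  # hit
  → r_2 = 2.9600
beam 3: φ=45°, α=60°
  direction (0.5000, 0.8660); cell (1,2); t to first gridline: x 0.3200, y 0.6004 (then +2.0000 / +1.1547)
    (2,2) via x @ 0.3200
    (2,3) via y @ 0.6004
    (2,4) via y @ 1.7551
    (3,4) via x @ 2.3200  # hit
  → r_3 = 2.3200
beam 4: φ=90°, α=105°
  direction (-0.2588, 0.9659); cell (1,2); t to first gridline: x 3.2455, y 0.5383 (then +3.8637 / +1.0353)
    (1,3) via y @ 0.5383
    (1,4) via y @ 1.5736  # hit
  → r_4 = 1.5736

ranges = [0.4969, 2.9600, 2.3200, 1.5736]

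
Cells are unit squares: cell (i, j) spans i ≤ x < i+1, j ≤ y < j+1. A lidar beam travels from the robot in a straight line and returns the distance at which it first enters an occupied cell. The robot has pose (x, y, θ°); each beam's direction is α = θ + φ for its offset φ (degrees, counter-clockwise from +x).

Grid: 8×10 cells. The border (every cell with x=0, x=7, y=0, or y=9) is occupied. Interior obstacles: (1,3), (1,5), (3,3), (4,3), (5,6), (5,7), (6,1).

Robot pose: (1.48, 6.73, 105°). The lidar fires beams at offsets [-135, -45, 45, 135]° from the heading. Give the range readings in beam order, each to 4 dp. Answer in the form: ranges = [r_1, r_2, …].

beam 1: φ=-135°, α=330°
  direction (0.8660, -0.5000); cell (1,6); t to first gridline: x 0.6004, y 1.4600 (then +1.1547 / +2.0000)
    (2,6) via x @ 0.6004
    (2,5) via y @ 1.4600
    (3,5) via x @ 1.7551
    (4,5) via x @ 2.9098
    (4,4) via y @ 3.4600
    (5,4) via x @ 4.0645
    (6,4) via x @ 5.2192
    (6,3) via y @ 5.4600
    (7,3) via x @ 6.3739  # hit
  → r_1 = 6.3739
beam 2: φ=-45°, α=60°
  direction (0.5000, 0.8660); cell (1,6); t to first gridline: x 1.0400, y 0.3118 (then +2.0000 / +1.1547)
    (1,7) via y @ 0.3118
    (2,7) via x @ 1.0400
    (2,8) via y @ 1.4665
    (2,9) via y @ 2.6212  # hit
  → r_2 = 2.6212
beam 3: φ=45°, α=150°
  direction (-0.8660, 0.5000); cell (1,6); t to first gridline: x 0.5543, y 0.5400 (then +1.1547 / +2.0000)
    (1,7) via y @ 0.5400
    (0,7) via x @ 0.5543  # hit
  → r_3 = 0.5543
beam 4: φ=135°, α=240°
  direction (-0.5000, -0.8660); cell (1,6); t to first gridline: x 0.9600, y 0.8429 (then +2.0000 / +1.1547)
    (1,5) via y @ 0.8429  # hit
  → r_4 = 0.8429

ranges = [6.3739, 2.6212, 0.5543, 0.8429]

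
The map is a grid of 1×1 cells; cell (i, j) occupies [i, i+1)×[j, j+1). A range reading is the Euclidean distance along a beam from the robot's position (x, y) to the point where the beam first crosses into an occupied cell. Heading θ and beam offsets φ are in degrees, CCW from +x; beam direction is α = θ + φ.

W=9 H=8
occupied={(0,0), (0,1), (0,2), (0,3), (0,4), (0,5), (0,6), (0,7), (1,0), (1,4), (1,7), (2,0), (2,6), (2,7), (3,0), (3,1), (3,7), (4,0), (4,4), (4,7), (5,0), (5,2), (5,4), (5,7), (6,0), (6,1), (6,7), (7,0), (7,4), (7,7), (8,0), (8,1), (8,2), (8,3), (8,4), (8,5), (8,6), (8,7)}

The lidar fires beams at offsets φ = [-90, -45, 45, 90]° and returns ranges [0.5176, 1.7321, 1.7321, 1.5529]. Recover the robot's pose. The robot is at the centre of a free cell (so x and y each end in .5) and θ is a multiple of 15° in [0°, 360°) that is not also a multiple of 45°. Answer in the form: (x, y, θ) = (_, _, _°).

The pose lattice has 34·16 = 544 candidates. Test each by forward raycasting.
  (5.5, 3.5, 120°): beam 1 = 1.7321 ≠ 0.5176 ✗
  (5.5, 3.5, 15°): beam 2 = 2.8868 ≠ 1.7321 ✗
  (3.5, 6.5, 15°): beam 1 = 1.9319 ≠ 0.5176 ✗
  (5.5, 3.5, 345°): beam 2 = 0.5774 ≠ 1.7321 ✗
  (4.5, 5.5, 285°): beam 1 = 2.5882 ≠ 0.5176 ✗
  …
  (5.5, 5.5, 15°): r_1=0.5176, r_2=1.7321, r_3=1.7321, r_4=1.5529 — all match ✓
No second candidate reproduces the full scan.

(x, y, θ) = (5.5, 5.5, 15°)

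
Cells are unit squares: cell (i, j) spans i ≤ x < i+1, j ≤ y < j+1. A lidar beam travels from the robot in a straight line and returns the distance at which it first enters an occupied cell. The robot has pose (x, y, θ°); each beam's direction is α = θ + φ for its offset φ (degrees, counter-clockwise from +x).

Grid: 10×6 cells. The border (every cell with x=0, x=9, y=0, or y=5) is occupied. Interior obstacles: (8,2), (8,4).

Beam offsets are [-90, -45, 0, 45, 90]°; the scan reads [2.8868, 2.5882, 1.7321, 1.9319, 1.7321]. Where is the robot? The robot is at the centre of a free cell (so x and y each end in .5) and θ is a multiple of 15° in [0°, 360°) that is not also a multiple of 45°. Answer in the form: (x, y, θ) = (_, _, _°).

(x, y, θ) = (6.5, 3.5, 330°)

The pose lattice has 30·16 = 480 candidates. Test each by forward raycasting.
  (4.5, 1.5, 210°): beam 1 = 4.0415 ≠ 2.8868 ✗
  (3.5, 1.5, 240°): beam 2 = 1.9319 ≠ 2.5882 ✗
  (2.5, 1.5, 15°): beam 1 = 0.5176 ≠ 2.8868 ✗
  (4.5, 1.5, 195°): beam 1 = 3.6235 ≠ 2.8868 ✗
  …
  (6.5, 3.5, 330°): r_1=2.8868, r_2=2.5882, r_3=1.7321, r_4=1.9319, r_5=1.7321 — all match ✓
Unique over the lattice → pose = (6.5, 3.5, 330°).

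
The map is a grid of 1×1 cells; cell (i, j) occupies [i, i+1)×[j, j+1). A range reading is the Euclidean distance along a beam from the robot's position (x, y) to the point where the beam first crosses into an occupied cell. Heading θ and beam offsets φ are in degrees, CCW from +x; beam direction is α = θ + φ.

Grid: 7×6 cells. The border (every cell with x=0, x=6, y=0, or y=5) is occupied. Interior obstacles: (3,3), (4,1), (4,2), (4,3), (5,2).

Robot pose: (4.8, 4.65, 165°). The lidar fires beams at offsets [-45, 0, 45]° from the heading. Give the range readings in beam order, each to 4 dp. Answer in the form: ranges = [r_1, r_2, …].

ranges = [0.4041, 1.3523, 1.3000]

beam 1: φ=-45°, α=120°
  dir = (cos 120°, sin 120°) = (-0.5000, 0.8660); from cell (4,4)
  next x-line at t=1.6000, next y-line at t=0.4041; Δt_x=2.0000, Δt_y=1.1547
    y: enter (4,5) at t=0.4041 ← occupied
  → r_1 = 0.4041
beam 2: φ=0°, α=165°
  dir = (cos 165°, sin 165°) = (-0.9659, 0.2588); from cell (4,4)
  next x-line at t=0.8282, next y-line at t=1.3523; Δt_x=1.0353, Δt_y=3.8637
    x: enter (3,4) at t=0.8282
    y: enter (3,5) at t=1.3523 ← occupied
  → r_2 = 1.3523
beam 3: φ=45°, α=210°
  dir = (cos 210°, sin 210°) = (-0.8660, -0.5000); from cell (4,4)
  next x-line at t=0.9238, next y-line at t=1.3000; Δt_x=1.1547, Δt_y=2.0000
    x: enter (3,4) at t=0.9238
    y: enter (3,3) at t=1.3000 ← occupied
  → r_3 = 1.3000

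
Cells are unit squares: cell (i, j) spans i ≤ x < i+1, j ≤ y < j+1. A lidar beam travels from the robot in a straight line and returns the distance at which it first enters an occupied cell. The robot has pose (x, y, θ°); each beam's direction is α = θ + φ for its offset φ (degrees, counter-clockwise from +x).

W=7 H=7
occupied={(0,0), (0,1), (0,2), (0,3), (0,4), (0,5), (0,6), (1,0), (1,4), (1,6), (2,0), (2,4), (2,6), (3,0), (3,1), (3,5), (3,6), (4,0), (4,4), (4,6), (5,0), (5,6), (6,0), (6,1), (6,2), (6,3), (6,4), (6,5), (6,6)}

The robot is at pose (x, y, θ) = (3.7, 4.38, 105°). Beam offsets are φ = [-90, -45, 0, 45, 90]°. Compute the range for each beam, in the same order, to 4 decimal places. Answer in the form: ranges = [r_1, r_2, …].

ranges = [0.3106, 0.6000, 0.6419, 0.8083, 0.7247]

beam 1: φ=-90°, α=15°
  direction (0.9659, 0.2588); cell (3,4); t to first gridline: x 0.3106, y 2.3955 (then +1.0353 / +3.8637)
    (4,4) via x @ 0.3106  # hit
  → r_1 = 0.3106
beam 2: φ=-45°, α=60°
  direction (0.5000, 0.8660); cell (3,4); t to first gridline: x 0.6000, y 0.7159 (then +2.0000 / +1.1547)
    (4,4) via x @ 0.6000  # hit
  → r_2 = 0.6000
beam 3: φ=0°, α=105°
  direction (-0.2588, 0.9659); cell (3,4); t to first gridline: x 2.7046, y 0.6419 (then +3.8637 / +1.0353)
    (3,5) via y @ 0.6419  # hit
  → r_3 = 0.6419
beam 4: φ=45°, α=150°
  direction (-0.8660, 0.5000); cell (3,4); t to first gridline: x 0.8083, y 1.2400 (then +1.1547 / +2.0000)
    (2,4) via x @ 0.8083  # hit
  → r_4 = 0.8083
beam 5: φ=90°, α=195°
  direction (-0.9659, -0.2588); cell (3,4); t to first gridline: x 0.7247, y 1.4682 (then +1.0353 / +3.8637)
    (2,4) via x @ 0.7247  # hit
  → r_5 = 0.7247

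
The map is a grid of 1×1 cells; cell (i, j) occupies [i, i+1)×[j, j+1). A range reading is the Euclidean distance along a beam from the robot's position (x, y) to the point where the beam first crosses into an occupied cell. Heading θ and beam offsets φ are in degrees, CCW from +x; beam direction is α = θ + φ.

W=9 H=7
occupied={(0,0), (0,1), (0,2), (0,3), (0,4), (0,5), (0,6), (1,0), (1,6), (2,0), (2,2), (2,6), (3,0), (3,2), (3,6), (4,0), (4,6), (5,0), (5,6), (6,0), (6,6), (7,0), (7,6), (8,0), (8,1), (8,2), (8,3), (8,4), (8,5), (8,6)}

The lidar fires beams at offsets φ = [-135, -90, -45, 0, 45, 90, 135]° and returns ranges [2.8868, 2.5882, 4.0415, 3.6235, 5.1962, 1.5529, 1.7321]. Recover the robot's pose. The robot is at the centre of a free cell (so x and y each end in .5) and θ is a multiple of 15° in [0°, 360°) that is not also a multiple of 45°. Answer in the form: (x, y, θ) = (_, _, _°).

Candidates: 33 free-cell centres × 16 headings = 528 poses. Raycast each; keep the one whose scan matches to 4 dp.
  (5.5, 3.5, 165°): beam 3 = 2.8868 ≠ 4.0415 ✗
  (4.5, 5.5, 120°): beam 1 = 3.6235 ≠ 2.8868 ✗
  (4.5, 2.5, 285°): beam 1 = 0.5774 ≠ 2.8868 ✗
  (6.5, 5.5, 15°): beam 1 = 5.1962 ≠ 2.8868 ✗
  …
  (5.5, 2.5, 105°): r_1=2.8868, r_2=2.5882, r_3=4.0415, r_4=3.6235, r_5=5.1962, r_6=1.5529, r_7=1.7321 — all match ✓
Unique over the lattice → pose = (5.5, 2.5, 105°).

(x, y, θ) = (5.5, 2.5, 105°)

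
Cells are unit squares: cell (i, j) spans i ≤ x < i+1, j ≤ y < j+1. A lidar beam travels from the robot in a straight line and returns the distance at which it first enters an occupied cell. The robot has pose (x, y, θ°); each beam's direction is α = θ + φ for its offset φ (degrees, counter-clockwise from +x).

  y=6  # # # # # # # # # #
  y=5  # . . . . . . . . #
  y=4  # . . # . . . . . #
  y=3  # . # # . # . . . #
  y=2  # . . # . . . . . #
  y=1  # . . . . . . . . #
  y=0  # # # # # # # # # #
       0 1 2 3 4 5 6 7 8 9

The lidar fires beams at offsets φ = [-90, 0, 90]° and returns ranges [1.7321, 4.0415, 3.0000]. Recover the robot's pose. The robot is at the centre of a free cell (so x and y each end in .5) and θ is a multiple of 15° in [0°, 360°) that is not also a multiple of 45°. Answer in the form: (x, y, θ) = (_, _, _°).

Candidates: 35 free-cell centres × 16 headings = 560 poses. Raycast each; keep the one whose scan matches to 4 dp.
  (5.5, 2.5, 150°): beam 1 = 0.5774 ≠ 1.7321 ✗
  (4.5, 4.5, 210°): beam 2 = 0.5774 ≠ 4.0415 ✗
  (8.5, 3.5, 120°): beam 1 = 0.5774 ≠ 1.7321 ✗
  (8.5, 5.5, 255°): beam 1 = 1.9319 ≠ 1.7321 ✗
  …
  (7.5, 2.5, 120°): r_1=1.7321, r_2=4.0415, r_3=3.0000 — all match ✓
Unique over the lattice → pose = (7.5, 2.5, 120°).

(x, y, θ) = (7.5, 2.5, 120°)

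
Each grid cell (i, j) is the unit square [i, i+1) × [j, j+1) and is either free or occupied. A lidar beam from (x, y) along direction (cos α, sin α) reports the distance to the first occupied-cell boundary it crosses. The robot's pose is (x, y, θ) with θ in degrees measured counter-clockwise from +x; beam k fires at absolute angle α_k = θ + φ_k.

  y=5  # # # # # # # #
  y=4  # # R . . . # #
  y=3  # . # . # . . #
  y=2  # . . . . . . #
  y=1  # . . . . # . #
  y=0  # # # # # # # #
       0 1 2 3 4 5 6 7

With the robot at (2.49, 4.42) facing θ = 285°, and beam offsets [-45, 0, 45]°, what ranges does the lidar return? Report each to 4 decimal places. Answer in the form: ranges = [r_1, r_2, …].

ranges = [0.4850, 0.4348, 1.7436]

beam 1: φ=-45°, α=240°
  dir = (cos 240°, sin 240°) = (-0.5000, -0.8660); from cell (2,4)
  next x-line at t=0.9800, next y-line at t=0.4850; Δt_x=2.0000, Δt_y=1.1547
    y: enter (2,3) at t=0.4850 ← occupied
  → r_1 = 0.4850
beam 2: φ=0°, α=285°
  dir = (cos 285°, sin 285°) = (0.2588, -0.9659); from cell (2,4)
  next x-line at t=1.9705, next y-line at t=0.4348; Δt_x=3.8637, Δt_y=1.0353
    y: enter (2,3) at t=0.4348 ← occupied
  → r_2 = 0.4348
beam 3: φ=45°, α=330°
  dir = (cos 330°, sin 330°) = (0.8660, -0.5000); from cell (2,4)
  next x-line at t=0.5889, next y-line at t=0.8400; Δt_x=1.1547, Δt_y=2.0000
    x: enter (3,4) at t=0.5889
    y: enter (3,3) at t=0.8400
    x: enter (4,3) at t=1.7436 ← occupied
  → r_3 = 1.7436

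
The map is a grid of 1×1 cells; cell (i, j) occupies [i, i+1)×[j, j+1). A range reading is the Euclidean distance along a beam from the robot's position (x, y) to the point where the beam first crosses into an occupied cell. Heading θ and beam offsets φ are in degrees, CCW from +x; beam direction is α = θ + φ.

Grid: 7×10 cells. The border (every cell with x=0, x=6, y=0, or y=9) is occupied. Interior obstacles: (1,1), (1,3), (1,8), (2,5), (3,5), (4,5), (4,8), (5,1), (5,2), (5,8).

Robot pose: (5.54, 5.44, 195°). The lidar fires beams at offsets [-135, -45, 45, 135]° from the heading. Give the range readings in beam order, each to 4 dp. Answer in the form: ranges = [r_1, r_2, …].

ranges = [0.9200, 0.6235, 5.1269, 0.5312]

beam 1: φ=-135°, α=60°
  dir = (cos 60°, sin 60°) = (0.5000, 0.8660); from cell (5,5)
  next x-line at t=0.9200, next y-line at t=0.6466; Δt_x=2.0000, Δt_y=1.1547
    y: enter (5,6) at t=0.6466
    x: enter (6,6) at t=0.9200 ← occupied
  → r_1 = 0.9200
beam 2: φ=-45°, α=150°
  dir = (cos 150°, sin 150°) = (-0.8660, 0.5000); from cell (5,5)
  next x-line at t=0.6235, next y-line at t=1.1200; Δt_x=1.1547, Δt_y=2.0000
    x: enter (4,5) at t=0.6235 ← occupied
  → r_2 = 0.6235
beam 3: φ=45°, α=240°
  dir = (cos 240°, sin 240°) = (-0.5000, -0.8660); from cell (5,5)
  next x-line at t=1.0800, next y-line at t=0.5081; Δt_x=2.0000, Δt_y=1.1547
    y: enter (5,4) at t=0.5081
    x: enter (4,4) at t=1.0800
    y: enter (4,3) at t=1.6628
    y: enter (4,2) at t=2.8175
    x: enter (3,2) at t=3.0800
    y: enter (3,1) at t=3.9722
    x: enter (2,1) at t=5.0800
    y: enter (2,0) at t=5.1269 ← occupied
  → r_3 = 5.1269
beam 4: φ=135°, α=330°
  dir = (cos 330°, sin 330°) = (0.8660, -0.5000); from cell (5,5)
  next x-line at t=0.5312, next y-line at t=0.8800; Δt_x=1.1547, Δt_y=2.0000
    x: enter (6,5) at t=0.5312 ← occupied
  → r_4 = 0.5312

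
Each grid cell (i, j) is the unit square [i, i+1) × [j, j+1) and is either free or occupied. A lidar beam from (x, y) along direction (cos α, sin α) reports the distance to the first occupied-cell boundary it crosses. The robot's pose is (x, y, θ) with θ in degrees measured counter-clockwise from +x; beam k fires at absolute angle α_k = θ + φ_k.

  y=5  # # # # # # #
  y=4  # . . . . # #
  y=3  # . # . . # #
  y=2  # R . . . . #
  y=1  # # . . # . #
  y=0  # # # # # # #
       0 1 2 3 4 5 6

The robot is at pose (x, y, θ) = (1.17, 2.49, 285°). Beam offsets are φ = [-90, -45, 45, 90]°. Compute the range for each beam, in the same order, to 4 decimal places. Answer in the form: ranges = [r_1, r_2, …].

beam 1: φ=-90°, α=195°
  d=(-0.9659,-0.2588)  start (1,2)  tX=0.1760 tY=1.8932  stride 1/|dx|=1.0353 1/|dy|=3.8637
    cross x-line → (0,2), t=0.1760 (wall)
  → r_1 = 0.1760
beam 2: φ=-45°, α=240°
  d=(-0.5000,-0.8660)  start (1,2)  tX=0.3400 tY=0.5658  stride 1/|dx|=2.0000 1/|dy|=1.1547
    cross x-line → (0,2), t=0.3400 (wall)
  → r_2 = 0.3400
beam 3: φ=45°, α=330°
  d=(0.8660,-0.5000)  start (1,2)  tX=0.9584 tY=0.9800  stride 1/|dx|=1.1547 1/|dy|=2.0000
    cross x-line → (2,2), t=0.9584
    cross y-line → (2,1), t=0.9800
    cross x-line → (3,1), t=2.1131
    cross y-line → (3,0), t=2.9800 (wall)
  → r_3 = 2.9800
beam 4: φ=90°, α=15°
  d=(0.9659,0.2588)  start (1,2)  tX=0.8593 tY=1.9705  stride 1/|dx|=1.0353 1/|dy|=3.8637
    cross x-line → (2,2), t=0.8593
    cross x-line → (3,2), t=1.8946
    cross y-line → (3,3), t=1.9705
    cross x-line → (4,3), t=2.9298
    cross x-line → (5,3), t=3.9651 (wall)
  → r_4 = 3.9651

ranges = [0.1760, 0.3400, 2.9800, 3.9651]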